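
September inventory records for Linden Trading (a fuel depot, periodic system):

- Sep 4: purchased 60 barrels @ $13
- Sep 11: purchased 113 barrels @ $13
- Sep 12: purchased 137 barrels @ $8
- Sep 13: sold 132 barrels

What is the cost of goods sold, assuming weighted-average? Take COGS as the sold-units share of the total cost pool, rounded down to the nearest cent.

COGS = $1,424.32

Sep 13, sell 132: 132/310 × $3,345.00 → $1,424.32
Ending inventory (cost pool remaining) = $1,920.68
Check: goods available $3,345.00 = COGS $1,424.32 + ending $1,920.68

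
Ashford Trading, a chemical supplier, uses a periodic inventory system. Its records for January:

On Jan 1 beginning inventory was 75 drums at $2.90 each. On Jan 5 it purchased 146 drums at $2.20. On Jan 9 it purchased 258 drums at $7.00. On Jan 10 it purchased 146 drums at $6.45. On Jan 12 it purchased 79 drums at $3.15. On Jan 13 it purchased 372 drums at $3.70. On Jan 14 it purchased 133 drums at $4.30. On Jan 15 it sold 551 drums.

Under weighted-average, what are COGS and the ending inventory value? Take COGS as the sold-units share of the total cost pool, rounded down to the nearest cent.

COGS = $2,499.11; ending inventory = $2,984.44

Jan 15, sell 551: 551/1209 × $5,483.55 → $2,499.11
Ending inventory (cost pool remaining) = $2,984.44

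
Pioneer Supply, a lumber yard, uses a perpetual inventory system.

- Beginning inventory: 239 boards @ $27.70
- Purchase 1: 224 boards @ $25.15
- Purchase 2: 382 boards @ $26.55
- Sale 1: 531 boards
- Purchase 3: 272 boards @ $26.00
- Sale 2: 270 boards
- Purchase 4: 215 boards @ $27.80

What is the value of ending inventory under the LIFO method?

Sale 1 (531) [LIFO — newest first]: 382 @ $26.55 + 149 @ $25.15 = $13,889.45
Sale 2 (270) [LIFO — newest first]: 270 @ $26.00 = $7,020.00
Total COGS = $13,889.45 + $7,020.00 = $20,909.45
Ending inventory: 239 @ $27.70 + 75 @ $25.15 + 2 @ $26.00 + 215 @ $27.80 = $14,535.55

Ending inventory = $14,535.55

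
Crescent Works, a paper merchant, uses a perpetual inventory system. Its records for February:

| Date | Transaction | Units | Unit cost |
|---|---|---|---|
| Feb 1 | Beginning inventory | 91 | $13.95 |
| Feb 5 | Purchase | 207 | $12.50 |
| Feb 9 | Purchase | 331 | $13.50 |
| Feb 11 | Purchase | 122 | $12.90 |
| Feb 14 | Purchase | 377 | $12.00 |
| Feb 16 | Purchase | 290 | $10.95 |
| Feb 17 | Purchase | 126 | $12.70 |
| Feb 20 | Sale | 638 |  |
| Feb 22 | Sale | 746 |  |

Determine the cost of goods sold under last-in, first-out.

Feb 20, 638 sold [LIFO — newest first]: 126 @ $12.70 + 290 @ $10.95 + 222 @ $12.00 = $7,439.70
Feb 22, 746 sold [LIFO — newest first]: 155 @ $12.00 + 122 @ $12.90 + 331 @ $13.50 + 138 @ $12.50 = $9,627.30
Total COGS = $7,439.70 + $9,627.30 = $17,067.00
Ending inventory: 91 @ $13.95 + 69 @ $12.50 = $2,131.95

COGS = $17,067.00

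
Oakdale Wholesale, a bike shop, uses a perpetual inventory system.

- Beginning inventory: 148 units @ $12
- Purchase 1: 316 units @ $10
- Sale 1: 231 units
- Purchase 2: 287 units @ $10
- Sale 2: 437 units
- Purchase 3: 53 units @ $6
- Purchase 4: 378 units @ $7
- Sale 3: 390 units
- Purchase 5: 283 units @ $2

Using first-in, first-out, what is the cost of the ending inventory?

Sale 1 (231) [FIFO — oldest first]: 148 @ $12 + 83 @ $10 = $2,606
Sale 2 (437) [FIFO — oldest first]: 233 @ $10 + 204 @ $10 = $4,370
Sale 3 (390) [FIFO — oldest first]: 83 @ $10 + 53 @ $6 + 254 @ $7 = $2,926
Total COGS = $2,606 + $4,370 + $2,926 = $9,902
Ending inventory: 124 @ $7 + 283 @ $2 = $1,434
Check: goods available $11,336 = COGS $9,902 + ending $1,434

Ending inventory = $1,434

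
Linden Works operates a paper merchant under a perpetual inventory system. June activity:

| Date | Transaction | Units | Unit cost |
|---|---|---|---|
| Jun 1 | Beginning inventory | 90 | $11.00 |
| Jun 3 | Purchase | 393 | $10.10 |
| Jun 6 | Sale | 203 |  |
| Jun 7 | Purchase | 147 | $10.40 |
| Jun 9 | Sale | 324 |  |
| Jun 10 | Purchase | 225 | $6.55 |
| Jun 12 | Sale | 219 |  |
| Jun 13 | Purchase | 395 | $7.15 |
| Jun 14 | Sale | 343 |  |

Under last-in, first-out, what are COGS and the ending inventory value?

Jun 6, 203 sold [LIFO — newest first]: 203 @ $10.10 = $2,050.30
Jun 9, 324 sold [LIFO — newest first]: 147 @ $10.40 + 177 @ $10.10 = $3,316.50
Jun 12, 219 sold [LIFO — newest first]: 219 @ $6.55 = $1,434.45
Jun 14, 343 sold [LIFO — newest first]: 343 @ $7.15 = $2,452.45
Total COGS = $2,050.30 + $3,316.50 + $1,434.45 + $2,452.45 = $9,253.70
Ending inventory: 90 @ $11.00 + 13 @ $10.10 + 6 @ $6.55 + 52 @ $7.15 = $1,532.40
Check: goods available $10,786.10 = COGS $9,253.70 + ending $1,532.40

COGS = $9,253.70; ending inventory = $1,532.40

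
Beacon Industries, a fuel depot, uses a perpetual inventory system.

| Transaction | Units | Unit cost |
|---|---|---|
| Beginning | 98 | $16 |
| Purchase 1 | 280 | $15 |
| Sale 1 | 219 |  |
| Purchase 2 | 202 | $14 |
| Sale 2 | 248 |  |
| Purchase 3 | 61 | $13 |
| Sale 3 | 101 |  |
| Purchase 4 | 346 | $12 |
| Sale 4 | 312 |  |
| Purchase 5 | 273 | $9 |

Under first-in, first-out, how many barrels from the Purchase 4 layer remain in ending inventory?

Sale 1 (219) [FIFO — oldest first]: 98 @ $16 + 121 @ $15 = $3,383
Sale 2 (248) [FIFO — oldest first]: 159 @ $15 + 89 @ $14 = $3,631
Sale 3 (101) [FIFO — oldest first]: 101 @ $14 = $1,414
Sale 4 (312) [FIFO — oldest first]: 12 @ $14 + 61 @ $13 + 239 @ $12 = $3,829
Total COGS = $3,383 + $3,631 + $1,414 + $3,829 = $12,257
Ending inventory: 107 @ $12 + 273 @ $9 = $3,741

107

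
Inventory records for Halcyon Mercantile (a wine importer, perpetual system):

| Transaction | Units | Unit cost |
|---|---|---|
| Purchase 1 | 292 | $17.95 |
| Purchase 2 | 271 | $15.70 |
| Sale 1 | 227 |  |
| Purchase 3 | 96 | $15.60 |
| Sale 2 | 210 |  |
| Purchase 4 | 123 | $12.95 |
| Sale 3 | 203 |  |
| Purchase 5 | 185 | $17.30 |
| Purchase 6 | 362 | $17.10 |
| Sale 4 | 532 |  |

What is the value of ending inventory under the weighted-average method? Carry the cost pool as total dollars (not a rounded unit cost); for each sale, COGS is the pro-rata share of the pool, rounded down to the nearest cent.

After Purchase 1: 292 on hand, pool $5,241.40 (≈ $17.9500 each)
After Purchase 2: 563 on hand, pool $9,496.10 (≈ $16.8670 each)
Sale 1, sell 227: 227/563 × $9,496.10 → $3,828.80
After Purchase 3: 432 on hand, pool $7,164.90 (≈ $16.5854 each)
Sale 2, sell 210: 210/432 × $7,164.90 → $3,482.93
After Purchase 4: 345 on hand, pool $5,274.82 (≈ $15.2893 each)
Sale 3, sell 203: 203/345 × $5,274.82 → $3,103.73
After Purchase 5: 327 on hand, pool $5,371.59 (≈ $16.4269 each)
After Purchase 6: 689 on hand, pool $11,561.79 (≈ $16.7805 each)
Sale 4, sell 532: 532/689 × $11,561.79 → $8,927.24
Total COGS = $3,828.80 + $3,482.93 + $3,103.73 + $8,927.24 = $19,342.70
Ending inventory (cost pool remaining) = $2,634.55

Ending inventory = $2,634.55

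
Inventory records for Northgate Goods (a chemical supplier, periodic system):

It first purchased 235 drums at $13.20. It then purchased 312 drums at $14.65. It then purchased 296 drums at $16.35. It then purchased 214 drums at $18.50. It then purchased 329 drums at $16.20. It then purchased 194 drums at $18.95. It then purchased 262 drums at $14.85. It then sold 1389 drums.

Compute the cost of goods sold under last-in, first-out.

Sale 1 (1389) [LIFO — newest first]: 262 @ $14.85 + 194 @ $18.95 + 329 @ $16.20 + 214 @ $18.50 + 296 @ $16.35 + 94 @ $14.65 = $23,072.50
Ending inventory: 235 @ $13.20 + 218 @ $14.65 = $6,295.70

COGS = $23,072.50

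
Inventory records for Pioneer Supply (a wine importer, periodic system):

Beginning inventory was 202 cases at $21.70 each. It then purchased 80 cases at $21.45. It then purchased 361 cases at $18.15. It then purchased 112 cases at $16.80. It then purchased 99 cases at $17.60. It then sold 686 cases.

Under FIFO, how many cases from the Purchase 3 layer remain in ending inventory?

69

Sale 1 (686) [FIFO — oldest first]: 202 @ $21.70 + 80 @ $21.45 + 361 @ $18.15 + 43 @ $16.80 = $13,373.95
Ending inventory: 69 @ $16.80 + 99 @ $17.60 = $2,901.60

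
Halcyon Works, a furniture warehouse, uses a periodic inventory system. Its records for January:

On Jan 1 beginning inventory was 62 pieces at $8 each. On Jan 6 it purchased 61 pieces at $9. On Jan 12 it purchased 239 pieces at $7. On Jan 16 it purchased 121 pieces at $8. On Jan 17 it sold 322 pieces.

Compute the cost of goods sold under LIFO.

Jan 17, 322 sold [LIFO — newest first]: 121 @ $8 + 201 @ $7 = $2,375
Ending inventory: 62 @ $8 + 61 @ $9 + 38 @ $7 = $1,311

COGS = $2,375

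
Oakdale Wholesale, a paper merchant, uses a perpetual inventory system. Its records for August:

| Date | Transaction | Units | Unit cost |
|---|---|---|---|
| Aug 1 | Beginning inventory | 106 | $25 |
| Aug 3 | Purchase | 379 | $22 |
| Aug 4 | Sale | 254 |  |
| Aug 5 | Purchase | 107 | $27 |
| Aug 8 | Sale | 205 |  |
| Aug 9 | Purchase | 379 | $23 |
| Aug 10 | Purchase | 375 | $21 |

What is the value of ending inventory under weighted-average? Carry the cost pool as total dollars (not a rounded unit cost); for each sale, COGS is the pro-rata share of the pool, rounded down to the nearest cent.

Ending inventory = $19,788.12

After Aug 1: 106 on hand, pool $2,650.00 (≈ $25.0000 each)
After Aug 3: 485 on hand, pool $10,988.00 (≈ $22.6557 each)
Aug 4, sell 254: 254/485 × $10,988.00 → $5,754.54
After Aug 5: 338 on hand, pool $8,122.46 (≈ $24.0309 each)
Aug 8, sell 205: 205/338 × $8,122.46 → $4,926.34
After Aug 9: 512 on hand, pool $11,913.12 (≈ $23.2678 each)
After Aug 10: 887 on hand, pool $19,788.12 (≈ $22.3090 each)
Total COGS = $5,754.54 + $4,926.34 = $10,680.88
Ending inventory (cost pool remaining) = $19,788.12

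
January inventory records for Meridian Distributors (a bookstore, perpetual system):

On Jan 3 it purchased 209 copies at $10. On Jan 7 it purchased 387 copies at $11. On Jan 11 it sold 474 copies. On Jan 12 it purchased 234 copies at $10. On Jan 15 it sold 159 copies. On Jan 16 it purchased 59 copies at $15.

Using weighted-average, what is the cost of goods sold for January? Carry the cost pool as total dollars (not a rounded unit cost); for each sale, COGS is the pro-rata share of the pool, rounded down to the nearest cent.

After Jan 3: 209 on hand, pool $2,090.00 (≈ $10.0000 each)
After Jan 7: 596 on hand, pool $6,347.00 (≈ $10.6493 each)
Jan 11, sell 474: 474/596 × $6,347.00 → $5,047.78
After Jan 12: 356 on hand, pool $3,639.22 (≈ $10.2225 each)
Jan 15, sell 159: 159/356 × $3,639.22 → $1,625.38
After Jan 16: 256 on hand, pool $2,898.84 (≈ $11.3236 each)
Total COGS = $5,047.78 + $1,625.38 = $6,673.16
Ending inventory (cost pool remaining) = $2,898.84
Check: goods available $9,572.00 = COGS $6,673.16 + ending $2,898.84

COGS = $6,673.16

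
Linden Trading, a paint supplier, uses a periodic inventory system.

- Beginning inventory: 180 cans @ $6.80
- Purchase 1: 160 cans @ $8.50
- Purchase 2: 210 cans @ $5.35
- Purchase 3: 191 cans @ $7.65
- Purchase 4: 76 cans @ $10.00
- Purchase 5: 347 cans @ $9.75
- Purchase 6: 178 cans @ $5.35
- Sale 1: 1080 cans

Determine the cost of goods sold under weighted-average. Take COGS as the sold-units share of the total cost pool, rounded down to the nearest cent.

Sale 1, sell 1080: 1080/1342 × $10,264.20 → $8,260.30
Ending inventory (cost pool remaining) = $2,003.90
Check: goods available $10,264.20 = COGS $8,260.30 + ending $2,003.90

COGS = $8,260.30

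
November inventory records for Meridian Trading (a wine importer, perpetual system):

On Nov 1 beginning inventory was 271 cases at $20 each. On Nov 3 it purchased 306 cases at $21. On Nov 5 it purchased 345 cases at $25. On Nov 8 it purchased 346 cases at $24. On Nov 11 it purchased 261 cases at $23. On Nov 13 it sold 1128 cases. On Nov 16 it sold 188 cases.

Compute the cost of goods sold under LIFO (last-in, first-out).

COGS = $30,518

Nov 13, 1128 sold [LIFO — newest first]: 261 @ $23 + 346 @ $24 + 345 @ $25 + 176 @ $21 = $26,628
Nov 16, 188 sold [LIFO — newest first]: 130 @ $21 + 58 @ $20 = $3,890
Total COGS = $26,628 + $3,890 = $30,518
Ending inventory: 213 @ $20 = $4,260
Check: goods available $34,778 = COGS $30,518 + ending $4,260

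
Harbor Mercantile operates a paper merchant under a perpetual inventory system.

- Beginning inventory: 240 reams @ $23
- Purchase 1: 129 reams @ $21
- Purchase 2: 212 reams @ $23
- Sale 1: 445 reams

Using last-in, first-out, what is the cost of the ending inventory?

Ending inventory = $3,128

Sale 1 (445) [LIFO — newest first]: 212 @ $23 + 129 @ $21 + 104 @ $23 = $9,977
Ending inventory: 136 @ $23 = $3,128
Check: goods available $13,105 = COGS $9,977 + ending $3,128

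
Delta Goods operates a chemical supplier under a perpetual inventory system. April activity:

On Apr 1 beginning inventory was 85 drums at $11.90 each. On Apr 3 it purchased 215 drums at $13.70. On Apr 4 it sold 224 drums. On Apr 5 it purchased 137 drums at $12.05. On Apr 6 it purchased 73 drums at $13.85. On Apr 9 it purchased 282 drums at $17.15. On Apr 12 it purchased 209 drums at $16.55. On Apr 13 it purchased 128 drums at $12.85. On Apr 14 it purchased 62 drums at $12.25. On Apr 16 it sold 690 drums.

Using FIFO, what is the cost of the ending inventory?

Apr 4, 224 sold [FIFO — oldest first]: 85 @ $11.90 + 139 @ $13.70 = $2,915.80
Apr 16, 690 sold [FIFO — oldest first]: 76 @ $13.70 + 137 @ $12.05 + 73 @ $13.85 + 282 @ $17.15 + 122 @ $16.55 = $10,558.50
Total COGS = $2,915.80 + $10,558.50 = $13,474.30
Ending inventory: 87 @ $16.55 + 128 @ $12.85 + 62 @ $12.25 = $3,844.15

Ending inventory = $3,844.15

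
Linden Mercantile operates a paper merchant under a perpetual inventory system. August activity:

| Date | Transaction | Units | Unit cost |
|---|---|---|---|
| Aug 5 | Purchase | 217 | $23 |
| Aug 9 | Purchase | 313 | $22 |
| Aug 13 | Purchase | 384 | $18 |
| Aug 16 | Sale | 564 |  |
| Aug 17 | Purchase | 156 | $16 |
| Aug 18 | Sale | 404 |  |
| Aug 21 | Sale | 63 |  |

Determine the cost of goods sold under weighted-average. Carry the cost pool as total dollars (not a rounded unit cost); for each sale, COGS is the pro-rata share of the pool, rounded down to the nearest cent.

COGS = $20,538.06

After Aug 5: 217 on hand, pool $4,991.00 (≈ $23.0000 each)
After Aug 9: 530 on hand, pool $11,877.00 (≈ $22.4094 each)
After Aug 13: 914 on hand, pool $18,789.00 (≈ $20.5569 each)
Aug 16, sell 564: 564/914 × $18,789.00 → $11,594.08
After Aug 17: 506 on hand, pool $9,690.92 (≈ $19.1520 each)
Aug 18, sell 404: 404/506 × $9,690.92 → $7,737.41
Aug 21, sell 63: 63/102 × $1,953.51 → $1,206.57
Total COGS = $11,594.08 + $7,737.41 + $1,206.57 = $20,538.06
Ending inventory (cost pool remaining) = $746.94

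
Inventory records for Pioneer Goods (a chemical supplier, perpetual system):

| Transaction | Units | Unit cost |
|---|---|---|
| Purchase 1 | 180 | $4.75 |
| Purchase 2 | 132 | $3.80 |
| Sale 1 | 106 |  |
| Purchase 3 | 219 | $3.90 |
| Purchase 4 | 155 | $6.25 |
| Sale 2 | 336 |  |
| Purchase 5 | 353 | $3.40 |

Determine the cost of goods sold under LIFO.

COGS = $2,077.45

Sale 1 (106) [LIFO — newest first]: 106 @ $3.80 = $402.80
Sale 2 (336) [LIFO — newest first]: 155 @ $6.25 + 181 @ $3.90 = $1,674.65
Total COGS = $402.80 + $1,674.65 = $2,077.45
Ending inventory: 180 @ $4.75 + 26 @ $3.80 + 38 @ $3.90 + 353 @ $3.40 = $2,302.20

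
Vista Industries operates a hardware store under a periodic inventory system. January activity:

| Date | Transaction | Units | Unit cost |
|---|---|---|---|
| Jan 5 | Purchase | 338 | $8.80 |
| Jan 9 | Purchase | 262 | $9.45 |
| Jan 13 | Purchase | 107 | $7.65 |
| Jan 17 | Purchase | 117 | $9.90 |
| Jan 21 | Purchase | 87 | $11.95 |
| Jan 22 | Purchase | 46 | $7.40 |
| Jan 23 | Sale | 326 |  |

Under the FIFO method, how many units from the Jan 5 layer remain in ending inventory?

Jan 23, 326 sold [FIFO — oldest first]: 326 @ $8.80 = $2,868.80
Ending inventory: 12 @ $8.80 + 262 @ $9.45 + 107 @ $7.65 + 117 @ $9.90 + 87 @ $11.95 + 46 @ $7.40 = $5,938.40

12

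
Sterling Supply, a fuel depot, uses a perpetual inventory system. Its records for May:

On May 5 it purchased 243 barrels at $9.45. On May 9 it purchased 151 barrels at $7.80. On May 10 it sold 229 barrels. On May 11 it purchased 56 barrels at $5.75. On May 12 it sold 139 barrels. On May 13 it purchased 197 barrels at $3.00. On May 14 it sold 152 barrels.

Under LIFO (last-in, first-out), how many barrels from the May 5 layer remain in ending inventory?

82

May 10, 229 sold [LIFO — newest first]: 151 @ $7.80 + 78 @ $9.45 = $1,914.90
May 12, 139 sold [LIFO — newest first]: 56 @ $5.75 + 83 @ $9.45 = $1,106.35
May 14, 152 sold [LIFO — newest first]: 152 @ $3.00 = $456.00
Total COGS = $1,914.90 + $1,106.35 + $456.00 = $3,477.25
Ending inventory: 82 @ $9.45 + 45 @ $3.00 = $909.90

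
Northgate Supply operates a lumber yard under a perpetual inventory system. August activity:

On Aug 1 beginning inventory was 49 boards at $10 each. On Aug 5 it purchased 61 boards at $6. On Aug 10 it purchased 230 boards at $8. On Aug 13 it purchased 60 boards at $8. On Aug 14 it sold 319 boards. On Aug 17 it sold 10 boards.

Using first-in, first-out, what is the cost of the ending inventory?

Ending inventory = $568

Aug 14, 319 sold [FIFO — oldest first]: 49 @ $10 + 61 @ $6 + 209 @ $8 = $2,528
Aug 17, 10 sold [FIFO — oldest first]: 10 @ $8 = $80
Total COGS = $2,528 + $80 = $2,608
Ending inventory: 11 @ $8 + 60 @ $8 = $568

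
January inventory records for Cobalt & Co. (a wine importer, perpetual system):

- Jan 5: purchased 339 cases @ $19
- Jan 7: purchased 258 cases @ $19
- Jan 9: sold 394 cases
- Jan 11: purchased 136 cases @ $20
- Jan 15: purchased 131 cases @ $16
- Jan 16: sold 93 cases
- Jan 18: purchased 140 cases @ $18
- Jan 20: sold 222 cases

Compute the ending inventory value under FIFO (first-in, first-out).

Jan 9, 394 sold [FIFO — oldest first]: 339 @ $19 + 55 @ $19 = $7,486
Jan 16, 93 sold [FIFO — oldest first]: 93 @ $19 = $1,767
Jan 20, 222 sold [FIFO — oldest first]: 110 @ $19 + 112 @ $20 = $4,330
Total COGS = $7,486 + $1,767 + $4,330 = $13,583
Ending inventory: 24 @ $20 + 131 @ $16 + 140 @ $18 = $5,096
Check: goods available $18,679 = COGS $13,583 + ending $5,096

Ending inventory = $5,096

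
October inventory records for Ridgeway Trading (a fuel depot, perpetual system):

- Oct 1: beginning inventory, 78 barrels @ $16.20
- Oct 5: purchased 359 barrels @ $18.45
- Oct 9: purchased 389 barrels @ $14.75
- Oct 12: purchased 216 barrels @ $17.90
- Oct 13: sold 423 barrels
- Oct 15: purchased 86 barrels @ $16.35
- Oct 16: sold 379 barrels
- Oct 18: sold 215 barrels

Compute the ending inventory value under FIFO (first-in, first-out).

Ending inventory = $1,853.60

Oct 13, 423 sold [FIFO — oldest first]: 78 @ $16.20 + 345 @ $18.45 = $7,628.85
Oct 16, 379 sold [FIFO — oldest first]: 14 @ $18.45 + 365 @ $14.75 = $5,642.05
Oct 18, 215 sold [FIFO — oldest first]: 24 @ $14.75 + 191 @ $17.90 = $3,772.90
Total COGS = $7,628.85 + $5,642.05 + $3,772.90 = $17,043.80
Ending inventory: 25 @ $17.90 + 86 @ $16.35 = $1,853.60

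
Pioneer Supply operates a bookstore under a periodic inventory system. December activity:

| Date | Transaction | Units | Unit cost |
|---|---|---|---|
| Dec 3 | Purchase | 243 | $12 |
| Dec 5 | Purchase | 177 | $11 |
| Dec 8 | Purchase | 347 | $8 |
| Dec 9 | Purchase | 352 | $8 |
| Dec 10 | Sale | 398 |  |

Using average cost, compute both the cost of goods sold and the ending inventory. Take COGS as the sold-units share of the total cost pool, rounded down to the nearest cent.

COGS = $3,718.57; ending inventory = $6,736.43

Dec 10, sell 398: 398/1119 × $10,455.00 → $3,718.57
Ending inventory (cost pool remaining) = $6,736.43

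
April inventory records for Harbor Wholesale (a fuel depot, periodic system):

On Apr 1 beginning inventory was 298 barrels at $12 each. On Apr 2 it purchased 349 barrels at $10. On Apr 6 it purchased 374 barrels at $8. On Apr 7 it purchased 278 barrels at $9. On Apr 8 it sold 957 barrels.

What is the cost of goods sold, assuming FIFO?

Apr 8, 957 sold [FIFO — oldest first]: 298 @ $12 + 349 @ $10 + 310 @ $8 = $9,546
Ending inventory: 64 @ $8 + 278 @ $9 = $3,014

COGS = $9,546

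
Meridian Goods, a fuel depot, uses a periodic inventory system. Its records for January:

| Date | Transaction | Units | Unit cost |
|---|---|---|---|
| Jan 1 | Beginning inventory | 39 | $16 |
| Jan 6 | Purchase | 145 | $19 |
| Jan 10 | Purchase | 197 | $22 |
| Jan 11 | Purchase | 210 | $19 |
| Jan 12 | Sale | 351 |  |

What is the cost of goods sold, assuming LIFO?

COGS = $7,092

Jan 12, 351 sold [LIFO — newest first]: 210 @ $19 + 141 @ $22 = $7,092
Ending inventory: 39 @ $16 + 145 @ $19 + 56 @ $22 = $4,611
Check: goods available $11,703 = COGS $7,092 + ending $4,611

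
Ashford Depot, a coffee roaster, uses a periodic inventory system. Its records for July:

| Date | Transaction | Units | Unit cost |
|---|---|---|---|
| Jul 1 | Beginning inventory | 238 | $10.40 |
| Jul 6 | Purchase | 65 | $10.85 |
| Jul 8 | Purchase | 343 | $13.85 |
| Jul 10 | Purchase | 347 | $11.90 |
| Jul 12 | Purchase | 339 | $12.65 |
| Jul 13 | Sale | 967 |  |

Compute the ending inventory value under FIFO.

Jul 13, 967 sold [FIFO — oldest first]: 238 @ $10.40 + 65 @ $10.85 + 343 @ $13.85 + 321 @ $11.90 = $11,750.90
Ending inventory: 26 @ $11.90 + 339 @ $12.65 = $4,597.75
Check: goods available $16,348.65 = COGS $11,750.90 + ending $4,597.75

Ending inventory = $4,597.75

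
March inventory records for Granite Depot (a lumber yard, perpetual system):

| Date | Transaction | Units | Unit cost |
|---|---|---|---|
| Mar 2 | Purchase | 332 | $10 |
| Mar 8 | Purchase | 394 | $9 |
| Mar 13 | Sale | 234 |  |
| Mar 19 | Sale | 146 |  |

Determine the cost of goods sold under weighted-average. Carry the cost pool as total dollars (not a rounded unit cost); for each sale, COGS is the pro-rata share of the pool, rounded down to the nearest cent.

After Mar 2: 332 on hand, pool $3,320.00 (≈ $10.0000 each)
After Mar 8: 726 on hand, pool $6,866.00 (≈ $9.4573 each)
Mar 13, sell 234: 234/726 × $6,866.00 → $2,213.00
Mar 19, sell 146: 146/492 × $4,653.00 → $1,380.76
Total COGS = $2,213.00 + $1,380.76 = $3,593.76
Ending inventory (cost pool remaining) = $3,272.24

COGS = $3,593.76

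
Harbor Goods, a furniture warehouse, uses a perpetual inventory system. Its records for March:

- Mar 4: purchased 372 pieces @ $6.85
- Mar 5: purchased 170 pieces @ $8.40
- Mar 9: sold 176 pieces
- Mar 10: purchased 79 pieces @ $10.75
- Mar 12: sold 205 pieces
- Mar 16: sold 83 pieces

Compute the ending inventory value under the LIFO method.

Ending inventory = $1,075.45

Mar 9, 176 sold [LIFO — newest first]: 170 @ $8.40 + 6 @ $6.85 = $1,469.10
Mar 12, 205 sold [LIFO — newest first]: 79 @ $10.75 + 126 @ $6.85 = $1,712.35
Mar 16, 83 sold [LIFO — newest first]: 83 @ $6.85 = $568.55
Total COGS = $1,469.10 + $1,712.35 + $568.55 = $3,750.00
Ending inventory: 157 @ $6.85 = $1,075.45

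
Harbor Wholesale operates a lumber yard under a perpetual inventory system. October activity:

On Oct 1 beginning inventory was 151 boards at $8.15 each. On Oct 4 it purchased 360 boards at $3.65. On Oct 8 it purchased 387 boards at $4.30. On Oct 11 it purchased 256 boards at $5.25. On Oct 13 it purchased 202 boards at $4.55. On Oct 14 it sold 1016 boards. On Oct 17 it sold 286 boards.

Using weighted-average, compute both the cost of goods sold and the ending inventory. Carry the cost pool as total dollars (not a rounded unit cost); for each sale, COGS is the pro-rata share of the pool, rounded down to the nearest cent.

After Oct 1: 151 on hand, pool $1,230.65 (≈ $8.1500 each)
After Oct 4: 511 on hand, pool $2,544.65 (≈ $4.9797 each)
After Oct 8: 898 on hand, pool $4,208.75 (≈ $4.6868 each)
After Oct 11: 1154 on hand, pool $5,552.75 (≈ $4.8117 each)
After Oct 13: 1356 on hand, pool $6,471.85 (≈ $4.7728 each)
Oct 14, sell 1016: 1016/1356 × $6,471.85 → $4,849.11
Oct 17, sell 286: 286/340 × $1,622.74 → $1,365.01
Total COGS = $4,849.11 + $1,365.01 = $6,214.12
Ending inventory (cost pool remaining) = $257.73

COGS = $6,214.12; ending inventory = $257.73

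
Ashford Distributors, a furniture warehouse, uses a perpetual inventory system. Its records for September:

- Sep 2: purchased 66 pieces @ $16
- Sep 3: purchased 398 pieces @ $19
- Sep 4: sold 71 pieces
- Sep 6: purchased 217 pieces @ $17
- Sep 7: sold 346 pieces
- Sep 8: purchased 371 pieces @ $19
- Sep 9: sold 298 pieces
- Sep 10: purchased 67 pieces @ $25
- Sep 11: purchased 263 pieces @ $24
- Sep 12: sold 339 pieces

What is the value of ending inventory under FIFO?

Sep 4, 71 sold [FIFO — oldest first]: 66 @ $16 + 5 @ $19 = $1,151
Sep 7, 346 sold [FIFO — oldest first]: 346 @ $19 = $6,574
Sep 9, 298 sold [FIFO — oldest first]: 47 @ $19 + 217 @ $17 + 34 @ $19 = $5,228
Sep 12, 339 sold [FIFO — oldest first]: 337 @ $19 + 2 @ $25 = $6,453
Total COGS = $1,151 + $6,574 + $5,228 + $6,453 = $19,406
Ending inventory: 65 @ $25 + 263 @ $24 = $7,937

Ending inventory = $7,937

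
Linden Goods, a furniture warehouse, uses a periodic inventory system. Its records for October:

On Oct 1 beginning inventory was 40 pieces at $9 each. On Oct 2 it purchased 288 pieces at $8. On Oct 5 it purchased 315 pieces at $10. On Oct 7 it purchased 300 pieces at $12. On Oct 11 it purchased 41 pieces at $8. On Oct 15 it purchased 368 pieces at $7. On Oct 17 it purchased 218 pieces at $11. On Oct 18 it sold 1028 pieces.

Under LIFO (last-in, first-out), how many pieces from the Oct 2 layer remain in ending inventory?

288

Oct 18, 1028 sold [LIFO — newest first]: 218 @ $11 + 368 @ $7 + 41 @ $8 + 300 @ $12 + 101 @ $10 = $9,912
Ending inventory: 40 @ $9 + 288 @ $8 + 214 @ $10 = $4,804
Check: goods available $14,716 = COGS $9,912 + ending $4,804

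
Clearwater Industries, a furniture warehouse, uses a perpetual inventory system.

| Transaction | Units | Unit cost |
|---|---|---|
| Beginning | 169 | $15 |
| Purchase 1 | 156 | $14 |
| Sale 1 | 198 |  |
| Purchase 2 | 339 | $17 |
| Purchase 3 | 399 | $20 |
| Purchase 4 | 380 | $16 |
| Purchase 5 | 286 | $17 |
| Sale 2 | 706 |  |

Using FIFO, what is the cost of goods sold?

Sale 1 (198) [FIFO — oldest first]: 169 @ $15 + 29 @ $14 = $2,941
Sale 2 (706) [FIFO — oldest first]: 127 @ $14 + 339 @ $17 + 240 @ $20 = $12,341
Total COGS = $2,941 + $12,341 = $15,282
Ending inventory: 159 @ $20 + 380 @ $16 + 286 @ $17 = $14,122
Check: goods available $29,404 = COGS $15,282 + ending $14,122

COGS = $15,282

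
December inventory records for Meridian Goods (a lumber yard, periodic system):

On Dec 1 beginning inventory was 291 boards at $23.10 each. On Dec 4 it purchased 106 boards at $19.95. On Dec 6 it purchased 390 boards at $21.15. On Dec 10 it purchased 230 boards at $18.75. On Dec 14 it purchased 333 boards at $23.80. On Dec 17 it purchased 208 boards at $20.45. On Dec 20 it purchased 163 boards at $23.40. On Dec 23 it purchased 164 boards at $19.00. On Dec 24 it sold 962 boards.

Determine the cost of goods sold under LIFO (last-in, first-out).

COGS = $20,871.70

Dec 24, 962 sold [LIFO — newest first]: 164 @ $19.00 + 163 @ $23.40 + 208 @ $20.45 + 333 @ $23.80 + 94 @ $18.75 = $20,871.70
Ending inventory: 291 @ $23.10 + 106 @ $19.95 + 390 @ $21.15 + 136 @ $18.75 = $19,635.30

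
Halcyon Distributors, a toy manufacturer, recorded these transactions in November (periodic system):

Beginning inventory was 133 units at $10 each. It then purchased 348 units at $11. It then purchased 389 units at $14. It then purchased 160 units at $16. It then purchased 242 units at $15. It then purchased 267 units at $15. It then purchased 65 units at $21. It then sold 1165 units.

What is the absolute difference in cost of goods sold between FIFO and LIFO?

FIFO COGS: 133 @ $10 + 348 @ $11 + 389 @ $14 + 160 @ $16 + 135 @ $15 = $15,189
LIFO COGS: 65 @ $21 + 267 @ $15 + 242 @ $15 + 160 @ $16 + 389 @ $14 + 42 @ $11 = $17,468
Difference = |$15,189 − $17,468| = $2,279

$2,279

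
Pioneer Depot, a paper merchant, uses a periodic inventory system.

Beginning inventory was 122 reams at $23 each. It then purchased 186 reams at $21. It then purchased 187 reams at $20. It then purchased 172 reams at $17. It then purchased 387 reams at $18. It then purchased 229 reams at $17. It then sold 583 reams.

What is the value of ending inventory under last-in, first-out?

Ending inventory = $13,970

Sale 1 (583) [LIFO — newest first]: 229 @ $17 + 354 @ $18 = $10,265
Ending inventory: 122 @ $23 + 186 @ $21 + 187 @ $20 + 172 @ $17 + 33 @ $18 = $13,970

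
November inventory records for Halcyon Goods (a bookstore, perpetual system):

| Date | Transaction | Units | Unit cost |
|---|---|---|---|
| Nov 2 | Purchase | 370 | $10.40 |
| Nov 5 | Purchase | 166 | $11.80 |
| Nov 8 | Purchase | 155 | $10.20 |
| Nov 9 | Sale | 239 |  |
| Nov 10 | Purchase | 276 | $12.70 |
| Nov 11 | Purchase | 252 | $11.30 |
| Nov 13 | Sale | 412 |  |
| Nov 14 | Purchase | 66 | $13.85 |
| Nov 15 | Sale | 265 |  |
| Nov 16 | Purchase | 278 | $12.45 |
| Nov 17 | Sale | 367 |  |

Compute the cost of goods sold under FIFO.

COGS = $14,627.00

Nov 9, 239 sold [FIFO — oldest first]: 239 @ $10.40 = $2,485.60
Nov 13, 412 sold [FIFO — oldest first]: 131 @ $10.40 + 166 @ $11.80 + 115 @ $10.20 = $4,494.20
Nov 15, 265 sold [FIFO — oldest first]: 40 @ $10.20 + 225 @ $12.70 = $3,265.50
Nov 17, 367 sold [FIFO — oldest first]: 51 @ $12.70 + 252 @ $11.30 + 64 @ $13.85 = $4,381.70
Total COGS = $2,485.60 + $4,494.20 + $3,265.50 + $4,381.70 = $14,627.00
Ending inventory: 2 @ $13.85 + 278 @ $12.45 = $3,488.80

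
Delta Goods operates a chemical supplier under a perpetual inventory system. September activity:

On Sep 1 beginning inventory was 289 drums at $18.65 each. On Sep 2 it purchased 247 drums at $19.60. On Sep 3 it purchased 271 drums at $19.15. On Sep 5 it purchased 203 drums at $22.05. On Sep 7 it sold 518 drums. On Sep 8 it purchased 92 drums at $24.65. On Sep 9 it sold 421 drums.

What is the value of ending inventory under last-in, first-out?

Sep 7, 518 sold [LIFO — newest first]: 203 @ $22.05 + 271 @ $19.15 + 44 @ $19.60 = $10,528.20
Sep 9, 421 sold [LIFO — newest first]: 92 @ $24.65 + 203 @ $19.60 + 126 @ $18.65 = $8,596.50
Total COGS = $10,528.20 + $8,596.50 = $19,124.70
Ending inventory: 163 @ $18.65 = $3,039.95
Check: goods available $22,164.65 = COGS $19,124.70 + ending $3,039.95

Ending inventory = $3,039.95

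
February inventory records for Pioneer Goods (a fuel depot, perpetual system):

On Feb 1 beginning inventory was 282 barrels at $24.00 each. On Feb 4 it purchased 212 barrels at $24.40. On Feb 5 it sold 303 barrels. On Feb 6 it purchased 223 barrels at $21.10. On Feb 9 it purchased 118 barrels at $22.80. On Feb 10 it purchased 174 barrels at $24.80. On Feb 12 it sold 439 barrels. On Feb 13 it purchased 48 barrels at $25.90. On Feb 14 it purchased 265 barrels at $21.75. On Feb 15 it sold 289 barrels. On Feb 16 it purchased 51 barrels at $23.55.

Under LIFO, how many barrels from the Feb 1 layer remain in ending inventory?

191

Feb 5, 303 sold [LIFO — newest first]: 212 @ $24.40 + 91 @ $24.00 = $7,356.80
Feb 12, 439 sold [LIFO — newest first]: 174 @ $24.80 + 118 @ $22.80 + 147 @ $21.10 = $10,107.30
Feb 15, 289 sold [LIFO — newest first]: 265 @ $21.75 + 24 @ $25.90 = $6,385.35
Total COGS = $7,356.80 + $10,107.30 + $6,385.35 = $23,849.45
Ending inventory: 191 @ $24.00 + 76 @ $21.10 + 24 @ $25.90 + 51 @ $23.55 = $8,010.25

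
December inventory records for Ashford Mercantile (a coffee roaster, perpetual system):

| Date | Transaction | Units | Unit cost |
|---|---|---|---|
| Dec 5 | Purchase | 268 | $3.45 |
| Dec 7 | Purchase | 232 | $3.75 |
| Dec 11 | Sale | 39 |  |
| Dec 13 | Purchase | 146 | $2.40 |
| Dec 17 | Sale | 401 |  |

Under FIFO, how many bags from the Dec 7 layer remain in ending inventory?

Dec 11, 39 sold [FIFO — oldest first]: 39 @ $3.45 = $134.55
Dec 17, 401 sold [FIFO — oldest first]: 229 @ $3.45 + 172 @ $3.75 = $1,435.05
Total COGS = $134.55 + $1,435.05 = $1,569.60
Ending inventory: 60 @ $3.75 + 146 @ $2.40 = $575.40

60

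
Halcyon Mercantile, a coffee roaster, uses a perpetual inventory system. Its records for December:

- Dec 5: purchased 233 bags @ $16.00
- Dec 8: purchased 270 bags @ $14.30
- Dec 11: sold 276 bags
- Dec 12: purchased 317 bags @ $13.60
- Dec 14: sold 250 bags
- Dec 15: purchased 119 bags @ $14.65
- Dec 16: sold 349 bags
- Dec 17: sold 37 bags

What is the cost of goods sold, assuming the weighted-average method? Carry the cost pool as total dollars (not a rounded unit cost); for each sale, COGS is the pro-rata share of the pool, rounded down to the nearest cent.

COGS = $13,256.24

After Dec 5: 233 on hand, pool $3,728.00 (≈ $16.0000 each)
After Dec 8: 503 on hand, pool $7,589.00 (≈ $15.0875 each)
Dec 11, sell 276: 276/503 × $7,589.00 → $4,164.14
After Dec 12: 544 on hand, pool $7,736.06 (≈ $14.2207 each)
Dec 14, sell 250: 250/544 × $7,736.06 → $3,555.17
After Dec 15: 413 on hand, pool $5,924.24 (≈ $14.3444 each)
Dec 16, sell 349: 349/413 × $5,924.24 → $5,006.19
Dec 17, sell 37: 37/64 × $918.05 → $530.74
Total COGS = $4,164.14 + $3,555.17 + $5,006.19 + $530.74 = $13,256.24
Ending inventory (cost pool remaining) = $387.31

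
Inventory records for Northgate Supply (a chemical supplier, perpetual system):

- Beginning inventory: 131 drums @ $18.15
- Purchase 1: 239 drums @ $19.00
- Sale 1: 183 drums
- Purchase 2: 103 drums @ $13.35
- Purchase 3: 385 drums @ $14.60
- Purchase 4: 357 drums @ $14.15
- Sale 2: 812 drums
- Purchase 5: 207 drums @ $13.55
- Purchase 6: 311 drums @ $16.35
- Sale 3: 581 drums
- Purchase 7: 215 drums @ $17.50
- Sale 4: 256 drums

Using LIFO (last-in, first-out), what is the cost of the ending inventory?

Ending inventory = $2,105.40

Sale 1 (183) [LIFO — newest first]: 183 @ $19.00 = $3,477.00
Sale 2 (812) [LIFO — newest first]: 357 @ $14.15 + 385 @ $14.60 + 70 @ $13.35 = $11,607.05
Sale 3 (581) [LIFO — newest first]: 311 @ $16.35 + 207 @ $13.55 + 33 @ $13.35 + 30 @ $19.00 = $8,900.25
Sale 4 (256) [LIFO — newest first]: 215 @ $17.50 + 26 @ $19.00 + 15 @ $18.15 = $4,528.75
Total COGS = $3,477.00 + $11,607.05 + $8,900.25 + $4,528.75 = $28,513.05
Ending inventory: 116 @ $18.15 = $2,105.40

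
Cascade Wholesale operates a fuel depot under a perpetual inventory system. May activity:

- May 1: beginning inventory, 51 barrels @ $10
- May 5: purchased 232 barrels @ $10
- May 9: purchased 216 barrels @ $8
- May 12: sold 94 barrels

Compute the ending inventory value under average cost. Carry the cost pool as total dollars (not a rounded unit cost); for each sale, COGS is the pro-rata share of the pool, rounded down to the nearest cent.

Ending inventory = $3,699.38

After May 1: 51 on hand, pool $510.00 (≈ $10.0000 each)
After May 5: 283 on hand, pool $2,830.00 (≈ $10.0000 each)
After May 9: 499 on hand, pool $4,558.00 (≈ $9.1343 each)
May 12, sell 94: 94/499 × $4,558.00 → $858.62
Ending inventory (cost pool remaining) = $3,699.38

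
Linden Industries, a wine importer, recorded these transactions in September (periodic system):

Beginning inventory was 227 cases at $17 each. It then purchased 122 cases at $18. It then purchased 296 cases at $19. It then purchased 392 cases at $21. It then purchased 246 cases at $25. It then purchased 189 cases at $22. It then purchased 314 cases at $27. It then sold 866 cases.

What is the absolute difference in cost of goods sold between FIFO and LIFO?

FIFO COGS: 227 @ $17 + 122 @ $18 + 296 @ $19 + 221 @ $21 = $16,320
LIFO COGS: 314 @ $27 + 189 @ $22 + 246 @ $25 + 117 @ $21 = $21,243
Difference = |$16,320 − $21,243| = $4,923

$4,923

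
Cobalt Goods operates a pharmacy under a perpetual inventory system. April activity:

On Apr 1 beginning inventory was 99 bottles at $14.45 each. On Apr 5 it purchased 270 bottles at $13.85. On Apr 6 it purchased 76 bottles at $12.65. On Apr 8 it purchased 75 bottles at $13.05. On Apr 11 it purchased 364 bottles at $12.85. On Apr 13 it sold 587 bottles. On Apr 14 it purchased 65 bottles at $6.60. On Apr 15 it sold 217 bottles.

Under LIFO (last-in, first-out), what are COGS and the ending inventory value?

COGS = $10,148.95; ending inventory = $2,067.65

Apr 13, 587 sold [LIFO — newest first]: 364 @ $12.85 + 75 @ $13.05 + 76 @ $12.65 + 72 @ $13.85 = $7,614.75
Apr 15, 217 sold [LIFO — newest first]: 65 @ $6.60 + 152 @ $13.85 = $2,534.20
Total COGS = $7,614.75 + $2,534.20 = $10,148.95
Ending inventory: 99 @ $14.45 + 46 @ $13.85 = $2,067.65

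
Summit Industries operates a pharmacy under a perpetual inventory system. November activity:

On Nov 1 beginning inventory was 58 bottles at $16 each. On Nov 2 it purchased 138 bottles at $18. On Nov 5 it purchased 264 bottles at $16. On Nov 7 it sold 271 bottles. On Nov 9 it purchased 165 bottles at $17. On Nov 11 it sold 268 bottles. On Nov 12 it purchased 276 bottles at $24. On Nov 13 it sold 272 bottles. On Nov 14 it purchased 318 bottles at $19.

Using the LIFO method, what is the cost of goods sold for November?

COGS = $15,537

Nov 7, 271 sold [LIFO — newest first]: 264 @ $16 + 7 @ $18 = $4,350
Nov 11, 268 sold [LIFO — newest first]: 165 @ $17 + 103 @ $18 = $4,659
Nov 13, 272 sold [LIFO — newest first]: 272 @ $24 = $6,528
Total COGS = $4,350 + $4,659 + $6,528 = $15,537
Ending inventory: 58 @ $16 + 28 @ $18 + 4 @ $24 + 318 @ $19 = $7,570
Check: goods available $23,107 = COGS $15,537 + ending $7,570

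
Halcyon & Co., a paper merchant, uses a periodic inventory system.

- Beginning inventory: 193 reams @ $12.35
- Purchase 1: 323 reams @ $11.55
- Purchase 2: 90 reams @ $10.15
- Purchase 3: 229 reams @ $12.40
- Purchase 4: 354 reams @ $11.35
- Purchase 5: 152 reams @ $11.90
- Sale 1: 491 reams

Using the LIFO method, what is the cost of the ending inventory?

Sale 1 (491) [LIFO — newest first]: 152 @ $11.90 + 339 @ $11.35 = $5,656.45
Ending inventory: 193 @ $12.35 + 323 @ $11.55 + 90 @ $10.15 + 229 @ $12.40 + 15 @ $11.35 = $10,037.55

Ending inventory = $10,037.55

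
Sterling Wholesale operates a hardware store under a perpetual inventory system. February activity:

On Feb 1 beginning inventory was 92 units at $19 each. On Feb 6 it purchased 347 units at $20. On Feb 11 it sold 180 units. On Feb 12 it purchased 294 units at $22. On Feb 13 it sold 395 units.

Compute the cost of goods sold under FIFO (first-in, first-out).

Feb 11, 180 sold [FIFO — oldest first]: 92 @ $19 + 88 @ $20 = $3,508
Feb 13, 395 sold [FIFO — oldest first]: 259 @ $20 + 136 @ $22 = $8,172
Total COGS = $3,508 + $8,172 = $11,680
Ending inventory: 158 @ $22 = $3,476
Check: goods available $15,156 = COGS $11,680 + ending $3,476

COGS = $11,680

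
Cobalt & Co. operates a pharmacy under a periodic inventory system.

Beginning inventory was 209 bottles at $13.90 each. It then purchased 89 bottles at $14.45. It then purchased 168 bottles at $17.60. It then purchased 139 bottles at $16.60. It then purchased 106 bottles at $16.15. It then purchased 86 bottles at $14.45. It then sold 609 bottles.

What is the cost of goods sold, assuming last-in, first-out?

COGS = $9,796.75

Sale 1 (609) [LIFO — newest first]: 86 @ $14.45 + 106 @ $16.15 + 139 @ $16.60 + 168 @ $17.60 + 89 @ $14.45 + 21 @ $13.90 = $9,796.75
Ending inventory: 188 @ $13.90 = $2,613.20
Check: goods available $12,409.95 = COGS $9,796.75 + ending $2,613.20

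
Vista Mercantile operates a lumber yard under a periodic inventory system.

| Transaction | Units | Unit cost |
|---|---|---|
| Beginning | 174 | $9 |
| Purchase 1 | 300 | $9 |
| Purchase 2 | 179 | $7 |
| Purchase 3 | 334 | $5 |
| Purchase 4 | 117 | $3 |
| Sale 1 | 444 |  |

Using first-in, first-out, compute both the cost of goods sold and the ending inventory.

COGS = $3,996; ending inventory = $3,544

Sale 1 (444) [FIFO — oldest first]: 174 @ $9 + 270 @ $9 = $3,996
Ending inventory: 30 @ $9 + 179 @ $7 + 334 @ $5 + 117 @ $3 = $3,544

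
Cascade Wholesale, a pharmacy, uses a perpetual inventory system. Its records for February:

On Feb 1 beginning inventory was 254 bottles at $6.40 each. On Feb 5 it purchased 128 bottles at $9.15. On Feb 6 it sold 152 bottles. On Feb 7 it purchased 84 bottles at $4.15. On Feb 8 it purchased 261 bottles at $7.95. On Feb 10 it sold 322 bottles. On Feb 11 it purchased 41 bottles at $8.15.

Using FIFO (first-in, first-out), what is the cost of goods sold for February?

Feb 6, 152 sold [FIFO — oldest first]: 152 @ $6.40 = $972.80
Feb 10, 322 sold [FIFO — oldest first]: 102 @ $6.40 + 128 @ $9.15 + 84 @ $4.15 + 8 @ $7.95 = $2,236.20
Total COGS = $972.80 + $2,236.20 = $3,209.00
Ending inventory: 253 @ $7.95 + 41 @ $8.15 = $2,345.50

COGS = $3,209.00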